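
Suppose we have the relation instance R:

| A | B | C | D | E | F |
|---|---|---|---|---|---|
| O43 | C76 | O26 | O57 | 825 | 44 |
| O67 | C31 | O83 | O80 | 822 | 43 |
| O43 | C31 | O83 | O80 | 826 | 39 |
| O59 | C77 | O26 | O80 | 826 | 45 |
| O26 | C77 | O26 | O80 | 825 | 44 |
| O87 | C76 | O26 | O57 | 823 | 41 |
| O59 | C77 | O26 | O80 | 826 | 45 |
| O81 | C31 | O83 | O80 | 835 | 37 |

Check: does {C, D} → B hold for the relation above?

(C=O26, D=O57): 2 rows → B = C76, C76 ✓
(C=O83, D=O80): 3 rows → B = C31, C31, C31 ✓
(C=O26, D=O80): 3 rows → B = C77, C77, C77 ✓
Every {C, D} value is associated with a single B value, so {C, D} → B holds.

Yes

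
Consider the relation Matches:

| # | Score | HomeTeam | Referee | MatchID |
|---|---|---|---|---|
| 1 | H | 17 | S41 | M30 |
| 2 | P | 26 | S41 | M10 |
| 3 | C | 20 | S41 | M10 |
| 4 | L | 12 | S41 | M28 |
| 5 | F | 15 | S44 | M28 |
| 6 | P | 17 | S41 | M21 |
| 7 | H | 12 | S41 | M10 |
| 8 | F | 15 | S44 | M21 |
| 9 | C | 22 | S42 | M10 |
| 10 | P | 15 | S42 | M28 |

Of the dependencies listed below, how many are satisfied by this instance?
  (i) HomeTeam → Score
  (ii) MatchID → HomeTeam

0

(i) HomeTeam → Score: HomeTeam=17: rows 1, 6 → Score takes values {H, P} — violation; HomeTeam=12: rows 4, 7 → Score takes values {L, H} — violation; HomeTeam=15: rows 5, 8, 10 → Score takes values {F, P} — violation — fails.
(ii) MatchID → HomeTeam: MatchID=M10: rows 2, 3, 7, 9 → HomeTeam takes values {26, 20, 12, 22} — violation; MatchID=M28: rows 4, 5, 10 → HomeTeam takes values {12, 15} — violation; MatchID=M21: rows 6, 8 → HomeTeam takes values {17, 15} — violation — fails.
None of the 2 dependencies hold.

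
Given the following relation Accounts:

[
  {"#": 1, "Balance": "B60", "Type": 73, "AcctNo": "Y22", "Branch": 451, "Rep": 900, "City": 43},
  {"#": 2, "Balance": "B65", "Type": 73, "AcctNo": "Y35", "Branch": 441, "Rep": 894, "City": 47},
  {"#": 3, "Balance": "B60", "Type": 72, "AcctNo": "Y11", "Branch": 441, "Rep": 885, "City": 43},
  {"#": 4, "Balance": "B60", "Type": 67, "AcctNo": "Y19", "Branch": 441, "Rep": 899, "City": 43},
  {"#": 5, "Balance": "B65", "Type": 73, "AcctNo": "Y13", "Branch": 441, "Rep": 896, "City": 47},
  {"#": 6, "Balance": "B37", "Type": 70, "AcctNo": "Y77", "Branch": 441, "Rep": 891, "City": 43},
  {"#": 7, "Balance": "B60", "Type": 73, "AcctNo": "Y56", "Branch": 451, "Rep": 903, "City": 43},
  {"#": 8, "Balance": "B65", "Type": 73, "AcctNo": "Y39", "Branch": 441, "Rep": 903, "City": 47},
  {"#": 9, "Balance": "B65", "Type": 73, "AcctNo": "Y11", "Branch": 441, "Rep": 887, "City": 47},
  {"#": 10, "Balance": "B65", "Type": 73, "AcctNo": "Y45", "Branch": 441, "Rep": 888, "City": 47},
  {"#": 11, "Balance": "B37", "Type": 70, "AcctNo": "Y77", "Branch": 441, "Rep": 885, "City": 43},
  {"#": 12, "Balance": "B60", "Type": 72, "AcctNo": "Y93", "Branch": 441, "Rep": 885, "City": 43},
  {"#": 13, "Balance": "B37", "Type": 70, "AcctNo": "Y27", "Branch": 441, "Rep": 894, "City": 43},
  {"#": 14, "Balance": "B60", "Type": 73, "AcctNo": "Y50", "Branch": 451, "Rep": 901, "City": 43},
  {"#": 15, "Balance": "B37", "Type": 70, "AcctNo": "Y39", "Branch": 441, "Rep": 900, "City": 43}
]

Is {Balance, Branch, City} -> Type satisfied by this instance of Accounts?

No

(Balance=B60, Branch=451, City=43): rows 1, 7, 14 → Type = 73, 73, 73 ✓
(Balance=B65, Branch=441, City=47): rows 2, 5, 8, 9, 10 → Type = 73, 73, 73, 73, 73 ✓
(Balance=B60, Branch=441, City=43): rows 3, 4, 12 → Type takes values {72, 67} — violation
(Balance=B37, Branch=441, City=43): rows 6, 11, 13, 15 → Type = 70, 70, 70, 70 ✓
Two rows agree on {Balance, Branch, City} but differ on Type, so {Balance, Branch, City} -> Type does not hold.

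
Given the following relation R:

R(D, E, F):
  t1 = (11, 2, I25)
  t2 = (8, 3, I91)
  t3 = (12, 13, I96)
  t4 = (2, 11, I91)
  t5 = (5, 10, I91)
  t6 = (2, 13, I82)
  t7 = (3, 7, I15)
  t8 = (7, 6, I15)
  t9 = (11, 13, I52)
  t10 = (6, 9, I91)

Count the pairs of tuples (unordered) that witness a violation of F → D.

F=I91: violating pairs (2,4), (2,5), (2,10), (4,5), (4,10), (5,10) — 6 pairs.
F=I15: violating pairs (7,8) — 1 pair.

7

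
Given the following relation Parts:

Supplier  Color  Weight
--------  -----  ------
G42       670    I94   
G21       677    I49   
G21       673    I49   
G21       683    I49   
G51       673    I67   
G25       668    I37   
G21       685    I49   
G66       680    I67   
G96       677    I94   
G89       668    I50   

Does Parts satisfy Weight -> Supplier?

No

Weight=I94: 2 rows → Supplier takes values {G42, G96} — violation
Weight=I49: 4 rows → Supplier = G21, G21, G21, G21 ✓
Weight=I67: 2 rows → Supplier takes values {G51, G66} — violation
Weight=I37: 1 row → Supplier = G25 ✓
Weight=I50: 1 row → Supplier = G89 ✓
Two rows agree on Weight but differ on Supplier, so Weight -> Supplier does not hold.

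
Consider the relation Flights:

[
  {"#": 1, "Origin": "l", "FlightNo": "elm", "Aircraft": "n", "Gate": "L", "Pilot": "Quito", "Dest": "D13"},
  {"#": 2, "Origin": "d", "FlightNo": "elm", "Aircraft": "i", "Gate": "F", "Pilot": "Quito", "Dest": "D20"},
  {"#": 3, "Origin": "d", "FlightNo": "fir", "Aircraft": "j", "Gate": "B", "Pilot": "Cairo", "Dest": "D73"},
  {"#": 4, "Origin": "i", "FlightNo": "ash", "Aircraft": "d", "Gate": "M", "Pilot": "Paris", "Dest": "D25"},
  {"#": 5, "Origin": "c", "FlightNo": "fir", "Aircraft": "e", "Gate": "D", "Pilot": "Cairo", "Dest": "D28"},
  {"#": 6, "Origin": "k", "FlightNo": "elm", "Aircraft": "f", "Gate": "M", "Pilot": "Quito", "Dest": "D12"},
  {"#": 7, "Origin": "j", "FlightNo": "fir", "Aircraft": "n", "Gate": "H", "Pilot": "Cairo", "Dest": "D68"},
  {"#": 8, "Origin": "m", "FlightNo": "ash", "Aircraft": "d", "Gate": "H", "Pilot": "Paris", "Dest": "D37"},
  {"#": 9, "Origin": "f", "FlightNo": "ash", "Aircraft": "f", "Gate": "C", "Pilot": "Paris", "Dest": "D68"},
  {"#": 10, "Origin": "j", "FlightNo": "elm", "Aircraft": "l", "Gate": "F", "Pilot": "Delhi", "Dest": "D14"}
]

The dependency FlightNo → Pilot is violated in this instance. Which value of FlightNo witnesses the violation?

FlightNo=elm: rows 1, 2, 6, 10 → Pilot takes values {Quito, Delhi} — violation
FlightNo=fir: rows 3, 5, 7 → Pilot = Cairo, Cairo, Cairo ✓
FlightNo=ash: rows 4, 8, 9 → Pilot = Paris, Paris, Paris ✓
The only FlightNo value with inconsistent Pilot is FlightNo=elm.

elm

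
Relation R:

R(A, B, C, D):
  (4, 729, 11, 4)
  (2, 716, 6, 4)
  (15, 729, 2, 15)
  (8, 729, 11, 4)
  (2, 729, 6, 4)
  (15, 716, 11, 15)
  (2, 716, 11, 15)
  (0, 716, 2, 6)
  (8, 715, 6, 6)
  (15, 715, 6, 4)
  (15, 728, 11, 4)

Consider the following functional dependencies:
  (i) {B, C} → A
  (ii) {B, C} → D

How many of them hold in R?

0

(i) {B, C} → A: (B=729, C=11): 2 rows → A takes values {4, 8} — violation; (B=716, C=11): 2 rows → A takes values {15, 2} — violation; (B=715, C=6): 2 rows → A takes values {8, 15} — violation — fails.
(ii) {B, C} → D: (B=715, C=6): 2 rows → D takes values {6, 4} — violation — fails.
None of the 2 dependencies hold.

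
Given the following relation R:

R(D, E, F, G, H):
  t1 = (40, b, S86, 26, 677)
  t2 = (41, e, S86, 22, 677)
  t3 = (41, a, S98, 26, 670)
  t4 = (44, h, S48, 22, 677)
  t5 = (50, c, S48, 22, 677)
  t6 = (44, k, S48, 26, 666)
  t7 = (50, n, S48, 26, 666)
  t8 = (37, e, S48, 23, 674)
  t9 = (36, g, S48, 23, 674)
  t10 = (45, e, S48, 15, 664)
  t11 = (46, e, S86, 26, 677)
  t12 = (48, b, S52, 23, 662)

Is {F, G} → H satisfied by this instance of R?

(F=S86, G=26): rows 1, 11 → H = 677, 677 ✓
(F=S86, G=22): row 2 → H = 677 ✓
(F=S98, G=26): row 3 → H = 670 ✓
(F=S48, G=22): rows 4, 5 → H = 677, 677 ✓
(F=S48, G=26): rows 6, 7 → H = 666, 666 ✓
(F=S48, G=23): rows 8, 9 → H = 674, 674 ✓
(F=S48, G=15): row 10 → H = 664 ✓
(F=S52, G=23): row 12 → H = 662 ✓
Every {F, G} value is associated with a single H value, so {F, G} → H holds.

Yes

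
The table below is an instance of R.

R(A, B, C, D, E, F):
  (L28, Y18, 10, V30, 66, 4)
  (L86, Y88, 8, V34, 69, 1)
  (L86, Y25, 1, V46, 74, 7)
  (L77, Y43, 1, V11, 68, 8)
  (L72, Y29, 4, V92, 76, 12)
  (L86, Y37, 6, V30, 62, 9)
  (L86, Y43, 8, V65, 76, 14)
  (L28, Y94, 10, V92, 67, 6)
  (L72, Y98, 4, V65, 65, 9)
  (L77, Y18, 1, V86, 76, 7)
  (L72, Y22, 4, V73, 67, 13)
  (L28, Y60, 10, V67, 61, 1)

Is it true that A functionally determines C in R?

No

A=L28: 3 rows → C = 10, 10, 10 ✓
A=L86: 4 rows → C takes values {8, 1, 6} — violation
A=L77: 2 rows → C = 1, 1 ✓
A=L72: 3 rows → C = 4, 4, 4 ✓
Two rows agree on A but differ on C, so A -> C does not hold.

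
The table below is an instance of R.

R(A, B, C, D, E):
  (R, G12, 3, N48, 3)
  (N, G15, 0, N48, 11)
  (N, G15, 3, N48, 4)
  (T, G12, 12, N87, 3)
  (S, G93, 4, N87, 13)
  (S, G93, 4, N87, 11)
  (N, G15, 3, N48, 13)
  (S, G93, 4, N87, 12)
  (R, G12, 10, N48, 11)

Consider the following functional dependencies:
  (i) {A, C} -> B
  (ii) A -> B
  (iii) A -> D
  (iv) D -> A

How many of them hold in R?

3

(i) {A, C} -> B: every LHS value maps to a single RHS value — holds.
(ii) A -> B: every LHS value maps to a single RHS value — holds.
(iii) A -> D: every LHS value maps to a single RHS value — holds.
(iv) D -> A: D=N48: 5 rows → A takes values {R, N} — violation; D=N87: 4 rows → A takes values {T, S} — violation — fails.
3 of the 4 dependencies hold.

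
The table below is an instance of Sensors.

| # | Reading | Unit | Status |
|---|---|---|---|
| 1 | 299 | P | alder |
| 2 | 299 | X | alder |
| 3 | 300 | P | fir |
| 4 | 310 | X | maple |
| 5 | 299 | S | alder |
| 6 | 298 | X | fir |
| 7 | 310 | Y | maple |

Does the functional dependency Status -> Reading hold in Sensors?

Status=alder: rows 1, 2, 5 → Reading = 299, 299, 299 ✓
Status=fir: rows 3, 6 → Reading takes values {300, 298} — violation
Status=maple: rows 4, 7 → Reading = 310, 310 ✓
Two rows agree on Status but differ on Reading, so Status -> Reading does not hold.

No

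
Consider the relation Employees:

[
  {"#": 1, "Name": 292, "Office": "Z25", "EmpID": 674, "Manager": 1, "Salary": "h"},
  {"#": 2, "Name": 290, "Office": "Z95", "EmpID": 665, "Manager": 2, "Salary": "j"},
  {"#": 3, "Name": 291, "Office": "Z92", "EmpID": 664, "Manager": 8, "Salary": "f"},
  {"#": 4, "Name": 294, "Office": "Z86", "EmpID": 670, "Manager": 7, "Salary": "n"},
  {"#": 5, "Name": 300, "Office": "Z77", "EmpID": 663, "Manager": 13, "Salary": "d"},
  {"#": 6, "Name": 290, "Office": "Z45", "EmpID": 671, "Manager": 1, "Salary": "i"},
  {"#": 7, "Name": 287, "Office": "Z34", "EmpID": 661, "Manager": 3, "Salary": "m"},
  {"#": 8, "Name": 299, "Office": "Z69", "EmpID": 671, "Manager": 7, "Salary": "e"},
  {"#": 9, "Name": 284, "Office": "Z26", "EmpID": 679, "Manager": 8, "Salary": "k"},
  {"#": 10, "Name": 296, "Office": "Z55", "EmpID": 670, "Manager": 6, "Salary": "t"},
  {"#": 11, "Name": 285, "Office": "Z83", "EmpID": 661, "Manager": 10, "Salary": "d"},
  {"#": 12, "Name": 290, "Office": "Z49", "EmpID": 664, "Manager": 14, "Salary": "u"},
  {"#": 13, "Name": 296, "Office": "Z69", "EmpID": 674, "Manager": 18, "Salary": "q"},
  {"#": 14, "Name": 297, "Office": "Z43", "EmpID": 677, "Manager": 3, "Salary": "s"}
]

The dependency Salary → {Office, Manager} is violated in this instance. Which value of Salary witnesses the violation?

Salary=h: row 1 → {Office,Manager} = (Z25, 1) ✓
Salary=j: row 2 → {Office,Manager} = (Z95, 2) ✓
Salary=f: row 3 → {Office,Manager} = (Z92, 8) ✓
Salary=n: row 4 → {Office,Manager} = (Z86, 7) ✓
Salary=d: rows 5, 11 → {Office,Manager} takes values {(Z77, 13), (Z83, 10)} — violation
Salary=i: row 6 → {Office,Manager} = (Z45, 1) ✓
Salary=m: row 7 → {Office,Manager} = (Z34, 3) ✓
Salary=e: row 8 → {Office,Manager} = (Z69, 7) ✓
Salary=k: row 9 → {Office,Manager} = (Z26, 8) ✓
Salary=t: row 10 → {Office,Manager} = (Z55, 6) ✓
Salary=u: row 12 → {Office,Manager} = (Z49, 14) ✓
Salary=q: row 13 → {Office,Manager} = (Z69, 18) ✓
Salary=s: row 14 → {Office,Manager} = (Z43, 3) ✓
The only Salary value with inconsistent RHS is Salary=d.

d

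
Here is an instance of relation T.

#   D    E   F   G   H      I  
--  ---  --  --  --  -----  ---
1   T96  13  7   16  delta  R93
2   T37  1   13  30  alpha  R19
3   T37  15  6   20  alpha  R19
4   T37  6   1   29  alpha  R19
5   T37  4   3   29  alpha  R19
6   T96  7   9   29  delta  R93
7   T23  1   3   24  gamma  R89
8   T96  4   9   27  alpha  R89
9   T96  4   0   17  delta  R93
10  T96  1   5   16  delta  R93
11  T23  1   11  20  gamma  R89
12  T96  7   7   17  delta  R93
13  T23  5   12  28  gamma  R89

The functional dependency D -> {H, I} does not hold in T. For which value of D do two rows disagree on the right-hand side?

D=T96: rows 1, 6, 8, 9, 10, 12 → {H,I} takes values {(delta, R93), (alpha, R89)} — violation
D=T37: rows 2, 3, 4, 5 → {H,I} = (alpha, R19), (alpha, R19), (alpha, R19), (alpha, R19) ✓
D=T23: rows 7, 11, 13 → {H,I} = (gamma, R89), (gamma, R89), (gamma, R89) ✓
The only D value with inconsistent RHS is D=T96.

T96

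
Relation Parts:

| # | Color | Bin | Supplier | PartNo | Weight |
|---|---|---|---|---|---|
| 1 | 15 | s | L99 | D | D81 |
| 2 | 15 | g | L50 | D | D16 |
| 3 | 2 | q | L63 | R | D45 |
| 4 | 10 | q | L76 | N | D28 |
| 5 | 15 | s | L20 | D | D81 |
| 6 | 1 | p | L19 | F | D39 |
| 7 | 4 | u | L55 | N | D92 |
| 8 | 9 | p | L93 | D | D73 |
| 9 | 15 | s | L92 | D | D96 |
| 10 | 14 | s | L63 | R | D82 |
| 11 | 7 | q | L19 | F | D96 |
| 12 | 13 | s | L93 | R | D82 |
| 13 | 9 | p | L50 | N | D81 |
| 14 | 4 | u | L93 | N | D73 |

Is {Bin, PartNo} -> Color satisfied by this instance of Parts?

No

(Bin=s, PartNo=D): rows 1, 5, 9 → Color = 15, 15, 15 ✓
(Bin=g, PartNo=D): row 2 → Color = 15 ✓
(Bin=q, PartNo=R): row 3 → Color = 2 ✓
(Bin=q, PartNo=N): row 4 → Color = 10 ✓
(Bin=p, PartNo=F): row 6 → Color = 1 ✓
(Bin=u, PartNo=N): rows 7, 14 → Color = 4, 4 ✓
(Bin=p, PartNo=D): row 8 → Color = 9 ✓
(Bin=s, PartNo=R): rows 10, 12 → Color takes values {14, 13} — violation
(Bin=q, PartNo=F): row 11 → Color = 7 ✓
(Bin=p, PartNo=N): row 13 → Color = 9 ✓
Two rows agree on {Bin, PartNo} but differ on Color, so {Bin, PartNo} -> Color does not hold.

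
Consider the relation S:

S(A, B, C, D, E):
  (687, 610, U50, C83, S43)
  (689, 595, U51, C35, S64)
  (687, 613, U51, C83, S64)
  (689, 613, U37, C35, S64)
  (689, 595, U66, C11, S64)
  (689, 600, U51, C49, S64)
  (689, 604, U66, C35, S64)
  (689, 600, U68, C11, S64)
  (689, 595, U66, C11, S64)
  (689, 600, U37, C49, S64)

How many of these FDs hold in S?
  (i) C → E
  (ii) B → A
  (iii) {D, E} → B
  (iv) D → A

2

(i) C → E: every LHS value maps to a single RHS value — holds.
(ii) B → A: B=613: 2 rows → A takes values {687, 689} — violation — fails.
(iii) {D, E} → B: (D=C35, E=S64): 3 rows → B takes values {595, 613, 604} — violation; (D=C11, E=S64): 3 rows → B takes values {595, 600} — violation — fails.
(iv) D → A: every LHS value maps to a single RHS value — holds.
2 of the 4 dependencies hold.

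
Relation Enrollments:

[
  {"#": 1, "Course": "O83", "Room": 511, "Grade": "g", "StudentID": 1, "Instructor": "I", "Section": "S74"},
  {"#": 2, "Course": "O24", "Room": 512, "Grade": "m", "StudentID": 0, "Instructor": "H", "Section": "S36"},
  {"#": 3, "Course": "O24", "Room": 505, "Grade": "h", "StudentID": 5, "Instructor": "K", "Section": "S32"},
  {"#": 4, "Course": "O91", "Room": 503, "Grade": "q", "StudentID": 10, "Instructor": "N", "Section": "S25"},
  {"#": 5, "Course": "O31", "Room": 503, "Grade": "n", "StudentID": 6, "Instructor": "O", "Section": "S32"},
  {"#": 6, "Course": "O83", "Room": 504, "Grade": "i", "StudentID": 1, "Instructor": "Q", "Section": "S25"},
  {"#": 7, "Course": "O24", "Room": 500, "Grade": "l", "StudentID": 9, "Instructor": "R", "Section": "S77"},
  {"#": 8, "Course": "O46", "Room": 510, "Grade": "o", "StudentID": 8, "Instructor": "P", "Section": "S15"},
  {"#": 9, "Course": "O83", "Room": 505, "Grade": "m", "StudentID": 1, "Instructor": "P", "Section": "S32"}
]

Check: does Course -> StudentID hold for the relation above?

No

Course=O83: rows 1, 6, 9 → StudentID = 1, 1, 1 ✓
Course=O24: rows 2, 3, 7 → StudentID takes values {0, 5, 9} — violation
Course=O91: row 4 → StudentID = 10 ✓
Course=O31: row 5 → StudentID = 6 ✓
Course=O46: row 8 → StudentID = 8 ✓
Two rows agree on Course but differ on StudentID, so Course -> StudentID does not hold.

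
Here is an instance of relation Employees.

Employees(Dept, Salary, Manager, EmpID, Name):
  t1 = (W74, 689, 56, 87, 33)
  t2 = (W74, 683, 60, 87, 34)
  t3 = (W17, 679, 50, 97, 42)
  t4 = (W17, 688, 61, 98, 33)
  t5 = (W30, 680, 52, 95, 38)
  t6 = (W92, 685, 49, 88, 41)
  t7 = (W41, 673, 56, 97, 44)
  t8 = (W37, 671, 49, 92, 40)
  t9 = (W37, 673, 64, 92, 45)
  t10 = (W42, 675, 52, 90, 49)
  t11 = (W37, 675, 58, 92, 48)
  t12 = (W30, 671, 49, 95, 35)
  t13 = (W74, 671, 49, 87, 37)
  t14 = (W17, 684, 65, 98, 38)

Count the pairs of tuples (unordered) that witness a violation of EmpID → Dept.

EmpID=87: all 3 rows agree on Dept — 0 pairs.
EmpID=97: violating pairs (3,7) — 1 pair.
EmpID=98: all 2 rows agree on Dept — 0 pairs.
EmpID=95: all 2 rows agree on Dept — 0 pairs.
EmpID=92: all 3 rows agree on Dept — 0 pairs.

1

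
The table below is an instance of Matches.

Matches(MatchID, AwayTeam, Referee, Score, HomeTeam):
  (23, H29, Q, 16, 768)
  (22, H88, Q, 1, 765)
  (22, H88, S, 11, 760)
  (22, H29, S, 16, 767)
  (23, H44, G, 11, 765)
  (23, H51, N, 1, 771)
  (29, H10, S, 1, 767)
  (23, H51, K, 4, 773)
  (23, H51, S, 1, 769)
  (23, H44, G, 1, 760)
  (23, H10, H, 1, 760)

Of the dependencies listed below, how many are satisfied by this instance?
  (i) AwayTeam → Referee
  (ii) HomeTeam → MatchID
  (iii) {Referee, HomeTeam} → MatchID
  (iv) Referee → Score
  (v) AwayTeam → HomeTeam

0

(i) AwayTeam → Referee: AwayTeam=H29: 2 rows → Referee takes values {Q, S} — violation; AwayTeam=H88: 2 rows → Referee takes values {Q, S} — violation; AwayTeam=H51: 3 rows → Referee takes values {N, K, S} — violation; AwayTeam=H10: 2 rows → Referee takes values {S, H} — violation — fails.
(ii) HomeTeam → MatchID: HomeTeam=765: 2 rows → MatchID takes values {22, 23} — violation; HomeTeam=760: 3 rows → MatchID takes values {22, 23} — violation; HomeTeam=767: 2 rows → MatchID takes values {22, 29} — violation — fails.
(iii) {Referee, HomeTeam} → MatchID: (Referee=S, HomeTeam=767): 2 rows → MatchID takes values {22, 29} — violation — fails.
(iv) Referee → Score: Referee=Q: 2 rows → Score takes values {16, 1} — violation; Referee=S: 4 rows → Score takes values {11, 16, 1} — violation; Referee=G: 2 rows → Score takes values {11, 1} — violation — fails.
(v) AwayTeam → HomeTeam: AwayTeam=H29: 2 rows → HomeTeam takes values {768, 767} — violation; AwayTeam=H88: 2 rows → HomeTeam takes values {765, 760} — violation; AwayTeam=H44: 2 rows → HomeTeam takes values {765, 760} — violation; AwayTeam=H51: 3 rows → HomeTeam takes values {771, 773, 769} — violation; AwayTeam=H10: 2 rows → HomeTeam takes values {767, 760} — violation — fails.
None of the 5 dependencies hold.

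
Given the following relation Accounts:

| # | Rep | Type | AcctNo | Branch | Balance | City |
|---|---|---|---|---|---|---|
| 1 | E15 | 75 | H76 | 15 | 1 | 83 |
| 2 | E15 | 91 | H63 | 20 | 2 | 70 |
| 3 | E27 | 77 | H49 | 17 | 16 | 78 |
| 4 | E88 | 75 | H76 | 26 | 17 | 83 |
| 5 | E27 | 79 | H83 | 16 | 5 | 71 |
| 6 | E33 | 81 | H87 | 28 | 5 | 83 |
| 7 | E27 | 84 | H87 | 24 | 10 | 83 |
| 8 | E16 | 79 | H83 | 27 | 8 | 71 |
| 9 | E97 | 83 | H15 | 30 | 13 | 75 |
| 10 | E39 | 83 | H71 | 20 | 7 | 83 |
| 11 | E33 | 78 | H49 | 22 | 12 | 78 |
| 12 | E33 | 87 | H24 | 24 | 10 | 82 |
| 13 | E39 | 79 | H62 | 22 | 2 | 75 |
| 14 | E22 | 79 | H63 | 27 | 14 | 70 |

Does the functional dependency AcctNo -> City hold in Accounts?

Yes

AcctNo=H76: rows 1, 4 → City = 83, 83 ✓
AcctNo=H63: rows 2, 14 → City = 70, 70 ✓
AcctNo=H49: rows 3, 11 → City = 78, 78 ✓
AcctNo=H83: rows 5, 8 → City = 71, 71 ✓
AcctNo=H87: rows 6, 7 → City = 83, 83 ✓
AcctNo=H15: row 9 → City = 75 ✓
AcctNo=H71: row 10 → City = 83 ✓
AcctNo=H24: row 12 → City = 82 ✓
AcctNo=H62: row 13 → City = 75 ✓
Every AcctNo value is associated with a single City value, so AcctNo -> City holds.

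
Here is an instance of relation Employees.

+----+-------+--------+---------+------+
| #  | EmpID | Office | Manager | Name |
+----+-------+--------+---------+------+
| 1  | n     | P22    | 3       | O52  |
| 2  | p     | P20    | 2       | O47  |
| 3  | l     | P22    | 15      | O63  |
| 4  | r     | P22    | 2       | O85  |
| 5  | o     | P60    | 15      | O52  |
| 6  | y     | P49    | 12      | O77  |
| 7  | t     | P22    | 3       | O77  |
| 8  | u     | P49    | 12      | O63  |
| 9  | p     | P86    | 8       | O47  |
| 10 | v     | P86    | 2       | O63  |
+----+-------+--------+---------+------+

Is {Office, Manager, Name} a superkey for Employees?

Yes

All 10 rows have distinct {Office, Manager, Name} values, so {Office, Manager, Name} → (all attributes) holds and {Office, Manager, Name} is a superkey.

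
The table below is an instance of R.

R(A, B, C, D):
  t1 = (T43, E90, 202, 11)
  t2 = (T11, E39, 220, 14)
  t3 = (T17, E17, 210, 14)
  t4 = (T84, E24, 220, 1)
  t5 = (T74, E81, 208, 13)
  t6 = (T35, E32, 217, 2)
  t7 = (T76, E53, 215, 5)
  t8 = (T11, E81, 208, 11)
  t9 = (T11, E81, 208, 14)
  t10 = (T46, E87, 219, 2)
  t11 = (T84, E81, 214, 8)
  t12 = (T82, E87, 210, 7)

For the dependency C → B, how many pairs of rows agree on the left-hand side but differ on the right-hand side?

C=220: violating pairs (2,4) — 1 pair.
C=210: violating pairs (3,12) — 1 pair.
C=208: all 3 rows agree on B — 0 pairs.

2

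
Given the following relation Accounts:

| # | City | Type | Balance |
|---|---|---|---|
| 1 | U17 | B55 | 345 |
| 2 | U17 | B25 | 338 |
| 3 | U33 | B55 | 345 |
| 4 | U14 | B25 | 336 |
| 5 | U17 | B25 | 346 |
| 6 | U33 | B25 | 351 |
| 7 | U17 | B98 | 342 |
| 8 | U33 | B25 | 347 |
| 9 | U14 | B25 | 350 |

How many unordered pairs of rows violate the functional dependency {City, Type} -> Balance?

(City=U17, Type=B25): violating pairs (2,5) — 1 pair.
(City=U14, Type=B25): violating pairs (4,9) — 1 pair.
(City=U33, Type=B25): violating pairs (6,8) — 1 pair.

3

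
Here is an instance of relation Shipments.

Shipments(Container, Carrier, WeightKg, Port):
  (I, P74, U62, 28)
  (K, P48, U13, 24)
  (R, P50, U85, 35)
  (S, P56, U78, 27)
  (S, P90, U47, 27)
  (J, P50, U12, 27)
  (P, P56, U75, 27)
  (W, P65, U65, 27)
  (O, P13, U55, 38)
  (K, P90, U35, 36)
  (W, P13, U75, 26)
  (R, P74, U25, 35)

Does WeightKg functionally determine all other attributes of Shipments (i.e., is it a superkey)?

No

Two distinct rows share WeightKg=U75, so WeightKg does not determine every attribute — not a superkey.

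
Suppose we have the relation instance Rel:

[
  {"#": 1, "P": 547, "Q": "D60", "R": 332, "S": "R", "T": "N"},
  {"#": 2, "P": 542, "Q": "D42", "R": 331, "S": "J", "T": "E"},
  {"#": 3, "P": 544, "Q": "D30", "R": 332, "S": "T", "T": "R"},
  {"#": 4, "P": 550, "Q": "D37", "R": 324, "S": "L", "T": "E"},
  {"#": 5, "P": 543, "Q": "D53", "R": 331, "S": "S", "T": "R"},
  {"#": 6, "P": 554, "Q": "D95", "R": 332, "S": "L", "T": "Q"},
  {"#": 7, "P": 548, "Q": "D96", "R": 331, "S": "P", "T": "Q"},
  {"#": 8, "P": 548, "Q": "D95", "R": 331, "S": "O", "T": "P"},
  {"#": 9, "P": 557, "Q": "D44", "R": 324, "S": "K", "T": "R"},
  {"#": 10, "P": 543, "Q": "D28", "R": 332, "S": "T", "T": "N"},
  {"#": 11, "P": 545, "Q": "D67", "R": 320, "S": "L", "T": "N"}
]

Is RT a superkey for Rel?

No

Rows 1 and 10 have the same RT value (R=332, T=N) but are distinct tuples, so RT does not determine every attribute — not a superkey.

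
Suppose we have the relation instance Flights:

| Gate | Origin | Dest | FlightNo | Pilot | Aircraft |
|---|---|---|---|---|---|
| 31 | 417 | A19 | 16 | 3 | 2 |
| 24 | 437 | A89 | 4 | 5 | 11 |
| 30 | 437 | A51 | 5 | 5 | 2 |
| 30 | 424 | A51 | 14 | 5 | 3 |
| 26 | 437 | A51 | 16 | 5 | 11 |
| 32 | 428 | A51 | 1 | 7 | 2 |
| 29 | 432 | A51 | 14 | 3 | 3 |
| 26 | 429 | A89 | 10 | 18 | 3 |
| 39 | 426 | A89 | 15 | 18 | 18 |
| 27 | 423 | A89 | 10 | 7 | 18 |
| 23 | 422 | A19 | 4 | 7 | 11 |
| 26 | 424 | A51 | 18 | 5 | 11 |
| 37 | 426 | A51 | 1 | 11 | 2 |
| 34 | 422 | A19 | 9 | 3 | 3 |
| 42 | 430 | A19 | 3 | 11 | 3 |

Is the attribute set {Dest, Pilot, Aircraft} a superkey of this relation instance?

No

Two distinct rows share (Dest=A51, Pilot=5, Aircraft=11), so {Dest, Pilot, Aircraft} does not determine every attribute — not a superkey.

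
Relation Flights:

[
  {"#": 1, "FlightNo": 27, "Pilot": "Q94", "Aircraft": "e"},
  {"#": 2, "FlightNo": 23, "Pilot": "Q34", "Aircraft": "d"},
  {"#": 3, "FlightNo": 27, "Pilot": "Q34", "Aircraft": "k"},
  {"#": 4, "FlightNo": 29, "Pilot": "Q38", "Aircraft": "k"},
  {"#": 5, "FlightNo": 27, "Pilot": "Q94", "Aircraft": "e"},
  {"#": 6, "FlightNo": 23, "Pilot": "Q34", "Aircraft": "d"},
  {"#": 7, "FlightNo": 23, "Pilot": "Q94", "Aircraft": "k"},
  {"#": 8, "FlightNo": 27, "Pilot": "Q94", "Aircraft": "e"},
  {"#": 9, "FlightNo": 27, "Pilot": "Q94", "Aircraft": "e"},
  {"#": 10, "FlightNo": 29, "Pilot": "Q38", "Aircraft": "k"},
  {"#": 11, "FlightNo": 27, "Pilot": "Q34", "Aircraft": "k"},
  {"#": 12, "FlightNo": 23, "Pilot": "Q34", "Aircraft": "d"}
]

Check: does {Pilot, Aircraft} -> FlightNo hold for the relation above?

(Pilot=Q94, Aircraft=e): rows 1, 5, 8, 9 → FlightNo = 27, 27, 27, 27 ✓
(Pilot=Q34, Aircraft=d): rows 2, 6, 12 → FlightNo = 23, 23, 23 ✓
(Pilot=Q34, Aircraft=k): rows 3, 11 → FlightNo = 27, 27 ✓
(Pilot=Q38, Aircraft=k): rows 4, 10 → FlightNo = 29, 29 ✓
(Pilot=Q94, Aircraft=k): row 7 → FlightNo = 23 ✓
Every {Pilot, Aircraft} value is associated with a single FlightNo value, so {Pilot, Aircraft} -> FlightNo holds.

Yes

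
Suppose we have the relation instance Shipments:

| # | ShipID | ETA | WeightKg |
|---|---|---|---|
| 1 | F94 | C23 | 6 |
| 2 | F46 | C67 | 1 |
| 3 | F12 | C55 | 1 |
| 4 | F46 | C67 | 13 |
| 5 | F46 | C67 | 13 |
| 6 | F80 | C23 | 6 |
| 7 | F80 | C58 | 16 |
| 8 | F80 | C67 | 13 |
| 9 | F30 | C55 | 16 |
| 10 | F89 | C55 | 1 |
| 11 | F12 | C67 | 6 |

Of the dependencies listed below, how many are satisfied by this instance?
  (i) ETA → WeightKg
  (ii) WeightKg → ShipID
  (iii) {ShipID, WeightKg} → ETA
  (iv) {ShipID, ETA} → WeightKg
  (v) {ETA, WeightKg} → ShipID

1

(i) ETA → WeightKg: ETA=C67: rows 2, 4, 5, 8, 11 → WeightKg takes values {1, 13, 6} — violation; ETA=C55: rows 3, 9, 10 → WeightKg takes values {1, 16} — violation — fails.
(ii) WeightKg → ShipID: WeightKg=6: rows 1, 6, 11 → ShipID takes values {F94, F80, F12} — violation; WeightKg=1: rows 2, 3, 10 → ShipID takes values {F46, F12, F89} — violation; WeightKg=13: rows 4, 5, 8 → ShipID takes values {F46, F80} — violation; WeightKg=16: rows 7, 9 → ShipID takes values {F80, F30} — violation — fails.
(iii) {ShipID, WeightKg} → ETA: every LHS value maps to a single RHS value — holds.
(iv) {ShipID, ETA} → WeightKg: (ShipID=F46, ETA=C67): rows 2, 4, 5 → WeightKg takes values {1, 13} — violation — fails.
(v) {ETA, WeightKg} → ShipID: (ETA=C23, WeightKg=6): rows 1, 6 → ShipID takes values {F94, F80} — violation; (ETA=C55, WeightKg=1): rows 3, 10 → ShipID takes values {F12, F89} — violation; (ETA=C67, WeightKg=13): rows 4, 5, 8 → ShipID takes values {F46, F80} — violation — fails.
1 of the 5 dependencies holds.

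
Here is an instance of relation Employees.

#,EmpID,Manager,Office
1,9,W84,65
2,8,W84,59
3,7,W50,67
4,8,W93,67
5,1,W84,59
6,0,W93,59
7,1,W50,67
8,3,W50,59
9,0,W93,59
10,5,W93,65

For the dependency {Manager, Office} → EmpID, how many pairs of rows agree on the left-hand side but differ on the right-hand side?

(Manager=W84, Office=59): violating pairs (2,5) — 1 pair.
(Manager=W50, Office=67): violating pairs (3,7) — 1 pair.
(Manager=W93, Office=59): all 2 rows agree on EmpID — 0 pairs.

2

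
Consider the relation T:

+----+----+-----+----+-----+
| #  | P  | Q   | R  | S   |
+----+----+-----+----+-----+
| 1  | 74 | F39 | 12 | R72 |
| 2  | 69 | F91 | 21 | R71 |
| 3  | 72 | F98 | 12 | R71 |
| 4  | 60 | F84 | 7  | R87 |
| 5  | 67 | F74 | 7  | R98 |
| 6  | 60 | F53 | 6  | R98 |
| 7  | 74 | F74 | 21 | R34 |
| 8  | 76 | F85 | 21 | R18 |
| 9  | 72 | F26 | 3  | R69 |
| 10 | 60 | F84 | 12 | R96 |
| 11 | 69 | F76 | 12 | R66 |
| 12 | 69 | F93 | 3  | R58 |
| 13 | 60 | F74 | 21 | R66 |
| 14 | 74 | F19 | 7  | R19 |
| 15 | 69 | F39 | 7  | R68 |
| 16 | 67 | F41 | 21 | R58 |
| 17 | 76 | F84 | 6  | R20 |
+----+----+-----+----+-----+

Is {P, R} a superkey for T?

Yes

All 17 rows have distinct {P, R} values, so {P, R} → (all attributes) holds and {P, R} is a superkey.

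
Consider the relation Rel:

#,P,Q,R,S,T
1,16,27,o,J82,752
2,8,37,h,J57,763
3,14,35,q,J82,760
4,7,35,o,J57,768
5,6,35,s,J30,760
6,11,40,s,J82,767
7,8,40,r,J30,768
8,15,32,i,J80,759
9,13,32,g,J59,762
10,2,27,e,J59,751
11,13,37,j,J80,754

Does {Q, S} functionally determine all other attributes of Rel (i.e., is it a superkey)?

Yes

All 11 rows have distinct {Q, S} values, so {Q, S} → (all attributes) holds and {Q, S} is a superkey.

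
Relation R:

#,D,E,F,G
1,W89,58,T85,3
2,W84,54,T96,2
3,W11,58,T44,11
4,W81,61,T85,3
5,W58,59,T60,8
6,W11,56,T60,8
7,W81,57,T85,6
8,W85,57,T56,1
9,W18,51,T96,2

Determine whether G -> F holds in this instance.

G=3: rows 1, 4 → F = T85, T85 ✓
G=2: rows 2, 9 → F = T96, T96 ✓
G=11: row 3 → F = T44 ✓
G=8: rows 5, 6 → F = T60, T60 ✓
G=6: row 7 → F = T85 ✓
G=1: row 8 → F = T56 ✓
Every G value is associated with a single F value, so G -> F holds.

Yes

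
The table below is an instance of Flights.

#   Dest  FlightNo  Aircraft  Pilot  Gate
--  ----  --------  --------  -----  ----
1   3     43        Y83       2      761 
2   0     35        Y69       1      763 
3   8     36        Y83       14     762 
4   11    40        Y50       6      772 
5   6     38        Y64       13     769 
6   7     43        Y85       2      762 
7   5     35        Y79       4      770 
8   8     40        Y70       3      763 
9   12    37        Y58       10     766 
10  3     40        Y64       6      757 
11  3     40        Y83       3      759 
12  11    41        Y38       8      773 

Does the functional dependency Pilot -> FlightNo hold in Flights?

Pilot=2: rows 1, 6 → FlightNo = 43, 43 ✓
Pilot=1: row 2 → FlightNo = 35 ✓
Pilot=14: row 3 → FlightNo = 36 ✓
Pilot=6: rows 4, 10 → FlightNo = 40, 40 ✓
Pilot=13: row 5 → FlightNo = 38 ✓
Pilot=4: row 7 → FlightNo = 35 ✓
Pilot=3: rows 8, 11 → FlightNo = 40, 40 ✓
Pilot=10: row 9 → FlightNo = 37 ✓
Pilot=8: row 12 → FlightNo = 41 ✓
Every Pilot value is associated with a single FlightNo value, so Pilot -> FlightNo holds.

Yes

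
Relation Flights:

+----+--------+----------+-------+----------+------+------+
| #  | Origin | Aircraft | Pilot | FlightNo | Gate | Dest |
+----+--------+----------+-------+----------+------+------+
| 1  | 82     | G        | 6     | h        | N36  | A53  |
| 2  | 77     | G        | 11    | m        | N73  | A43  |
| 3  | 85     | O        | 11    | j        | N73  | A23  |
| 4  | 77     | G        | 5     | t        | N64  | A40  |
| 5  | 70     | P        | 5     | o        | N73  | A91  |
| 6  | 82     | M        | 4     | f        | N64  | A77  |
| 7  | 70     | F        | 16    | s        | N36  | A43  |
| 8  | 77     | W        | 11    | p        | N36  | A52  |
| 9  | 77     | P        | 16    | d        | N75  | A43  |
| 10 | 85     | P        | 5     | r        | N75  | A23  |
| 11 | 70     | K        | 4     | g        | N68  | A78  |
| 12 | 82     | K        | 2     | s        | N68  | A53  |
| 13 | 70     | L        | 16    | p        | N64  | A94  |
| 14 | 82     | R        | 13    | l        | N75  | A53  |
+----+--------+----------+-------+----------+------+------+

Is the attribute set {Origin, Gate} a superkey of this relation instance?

Yes

All 14 rows have distinct {Origin, Gate} values, so {Origin, Gate} → (all attributes) holds and {Origin, Gate} is a superkey.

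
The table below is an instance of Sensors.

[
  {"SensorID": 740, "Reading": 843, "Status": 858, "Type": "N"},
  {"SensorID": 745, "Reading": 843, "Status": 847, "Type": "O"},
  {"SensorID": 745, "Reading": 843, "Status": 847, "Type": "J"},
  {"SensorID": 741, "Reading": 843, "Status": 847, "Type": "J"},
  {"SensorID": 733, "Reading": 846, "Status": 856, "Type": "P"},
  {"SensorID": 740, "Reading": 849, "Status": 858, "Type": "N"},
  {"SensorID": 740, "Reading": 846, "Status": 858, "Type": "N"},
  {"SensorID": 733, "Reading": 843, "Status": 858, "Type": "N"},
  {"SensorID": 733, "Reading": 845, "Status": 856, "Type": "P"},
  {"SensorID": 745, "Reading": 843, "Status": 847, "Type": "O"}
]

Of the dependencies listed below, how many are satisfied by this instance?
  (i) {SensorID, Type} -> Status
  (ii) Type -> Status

(i) {SensorID, Type} -> Status: every LHS value maps to a single RHS value — holds.
(ii) Type -> Status: every LHS value maps to a single RHS value — holds.
2 of the 2 dependencies hold.

2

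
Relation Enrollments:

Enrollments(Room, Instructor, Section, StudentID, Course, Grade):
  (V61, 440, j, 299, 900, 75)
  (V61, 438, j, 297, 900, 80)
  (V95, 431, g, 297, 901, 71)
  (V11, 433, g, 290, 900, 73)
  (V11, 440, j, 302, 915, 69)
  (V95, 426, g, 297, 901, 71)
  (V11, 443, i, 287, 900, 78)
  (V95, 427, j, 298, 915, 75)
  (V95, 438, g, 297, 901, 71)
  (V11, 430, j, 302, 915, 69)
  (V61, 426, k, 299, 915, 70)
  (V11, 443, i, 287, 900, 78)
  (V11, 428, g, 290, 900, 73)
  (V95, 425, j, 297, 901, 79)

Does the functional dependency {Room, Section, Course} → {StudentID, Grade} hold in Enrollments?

No

(Room=V61, Section=j, Course=900): 2 rows → {StudentID,Grade} takes values {(299, 75), (297, 80)} — violation
(Room=V95, Section=g, Course=901): 3 rows → {StudentID,Grade} = (297, 71), (297, 71), (297, 71) ✓
(Room=V11, Section=g, Course=900): 2 rows → {StudentID,Grade} = (290, 73), (290, 73) ✓
(Room=V11, Section=j, Course=915): 2 rows → {StudentID,Grade} = (302, 69), (302, 69) ✓
(Room=V11, Section=i, Course=900): 2 rows → {StudentID,Grade} = (287, 78), (287, 78) ✓
(Room=V95, Section=j, Course=915): 1 row → {StudentID,Grade} = (298, 75) ✓
(Room=V61, Section=k, Course=915): 1 row → {StudentID,Grade} = (299, 70) ✓
(Room=V95, Section=j, Course=901): 1 row → {StudentID,Grade} = (297, 79) ✓
Two rows agree on {Room, Section, Course} but differ on {StudentID, Grade}, so {Room, Section, Course} → {StudentID, Grade} does not hold.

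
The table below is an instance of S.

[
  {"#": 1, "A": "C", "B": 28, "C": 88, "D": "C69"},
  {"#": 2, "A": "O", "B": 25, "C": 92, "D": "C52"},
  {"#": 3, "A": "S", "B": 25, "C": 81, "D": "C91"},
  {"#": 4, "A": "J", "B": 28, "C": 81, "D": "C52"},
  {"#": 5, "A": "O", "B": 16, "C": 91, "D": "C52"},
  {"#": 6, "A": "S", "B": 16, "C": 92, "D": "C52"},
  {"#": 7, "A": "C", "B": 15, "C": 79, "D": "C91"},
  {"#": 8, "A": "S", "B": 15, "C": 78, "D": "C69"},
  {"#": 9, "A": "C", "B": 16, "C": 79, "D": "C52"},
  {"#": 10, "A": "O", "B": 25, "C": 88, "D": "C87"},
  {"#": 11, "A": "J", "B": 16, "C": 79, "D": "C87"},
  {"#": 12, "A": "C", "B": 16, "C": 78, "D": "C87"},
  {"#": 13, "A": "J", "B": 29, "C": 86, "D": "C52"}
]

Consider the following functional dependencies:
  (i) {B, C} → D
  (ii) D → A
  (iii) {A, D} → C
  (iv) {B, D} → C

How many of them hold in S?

0

(i) {B, C} → D: (B=16, C=79): rows 9, 11 → D takes values {C52, C87} — violation — fails.
(ii) D → A: D=C69: rows 1, 8 → A takes values {C, S} — violation; D=C52: rows 2, 4, 5, 6, 9, 13 → A takes values {O, J, S, C} — violation; D=C91: rows 3, 7 → A takes values {S, C} — violation; D=C87: rows 10, 11, 12 → A takes values {O, J, C} — violation — fails.
(iii) {A, D} → C: (A=O, D=C52): rows 2, 5 → C takes values {92, 91} — violation; (A=J, D=C52): rows 4, 13 → C takes values {81, 86} — violation — fails.
(iv) {B, D} → C: (B=16, D=C52): rows 5, 6, 9 → C takes values {91, 92, 79} — violation; (B=16, D=C87): rows 11, 12 → C takes values {79, 78} — violation — fails.
None of the 4 dependencies hold.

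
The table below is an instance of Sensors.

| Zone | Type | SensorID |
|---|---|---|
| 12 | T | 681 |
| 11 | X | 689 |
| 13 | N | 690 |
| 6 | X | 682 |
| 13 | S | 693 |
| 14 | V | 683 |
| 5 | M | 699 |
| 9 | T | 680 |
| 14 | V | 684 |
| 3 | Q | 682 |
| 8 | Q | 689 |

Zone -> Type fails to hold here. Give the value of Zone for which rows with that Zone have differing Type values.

13

Zone=12: 1 row → Type = T ✓
Zone=11: 1 row → Type = X ✓
Zone=13: 2 rows → Type takes values {N, S} — violation
Zone=6: 1 row → Type = X ✓
Zone=14: 2 rows → Type = V, V ✓
Zone=5: 1 row → Type = M ✓
Zone=9: 1 row → Type = T ✓
Zone=3: 1 row → Type = Q ✓
Zone=8: 1 row → Type = Q ✓
The only Zone value with inconsistent Type is Zone=13.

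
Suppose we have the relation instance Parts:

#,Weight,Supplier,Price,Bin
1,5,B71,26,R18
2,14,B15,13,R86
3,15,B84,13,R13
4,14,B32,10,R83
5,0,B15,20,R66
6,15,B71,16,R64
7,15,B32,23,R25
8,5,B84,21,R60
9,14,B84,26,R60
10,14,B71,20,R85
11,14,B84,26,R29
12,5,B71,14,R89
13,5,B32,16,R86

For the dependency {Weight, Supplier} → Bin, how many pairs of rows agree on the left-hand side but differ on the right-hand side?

(Weight=5, Supplier=B71): violating pairs (1,12) — 1 pair.
(Weight=14, Supplier=B84): violating pairs (9,11) — 1 pair.

2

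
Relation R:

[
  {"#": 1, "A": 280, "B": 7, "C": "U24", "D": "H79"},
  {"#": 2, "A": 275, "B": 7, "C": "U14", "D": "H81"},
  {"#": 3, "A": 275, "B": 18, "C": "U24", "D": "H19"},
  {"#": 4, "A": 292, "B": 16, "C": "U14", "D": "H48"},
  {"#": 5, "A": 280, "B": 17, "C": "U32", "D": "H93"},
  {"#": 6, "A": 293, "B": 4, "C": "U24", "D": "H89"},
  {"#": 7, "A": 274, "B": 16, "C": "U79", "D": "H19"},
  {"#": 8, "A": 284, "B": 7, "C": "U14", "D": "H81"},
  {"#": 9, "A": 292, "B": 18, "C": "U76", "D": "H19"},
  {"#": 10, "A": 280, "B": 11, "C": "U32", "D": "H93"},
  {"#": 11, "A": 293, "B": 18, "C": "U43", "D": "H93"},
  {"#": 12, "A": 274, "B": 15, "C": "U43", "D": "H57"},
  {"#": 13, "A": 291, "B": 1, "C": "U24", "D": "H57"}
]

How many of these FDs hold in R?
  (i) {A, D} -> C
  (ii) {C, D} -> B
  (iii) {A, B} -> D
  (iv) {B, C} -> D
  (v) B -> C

(i) {A, D} -> C: every LHS value maps to a single RHS value — holds.
(ii) {C, D} -> B: (C=U32, D=H93): rows 5, 10 → B takes values {17, 11} — violation — fails.
(iii) {A, B} -> D: every LHS value maps to a single RHS value — holds.
(iv) {B, C} -> D: every LHS value maps to a single RHS value — holds.
(v) B -> C: B=7: rows 1, 2, 8 → C takes values {U24, U14} — violation; B=18: rows 3, 9, 11 → C takes values {U24, U76, U43} — violation; B=16: rows 4, 7 → C takes values {U14, U79} — violation — fails.
3 of the 5 dependencies hold.

3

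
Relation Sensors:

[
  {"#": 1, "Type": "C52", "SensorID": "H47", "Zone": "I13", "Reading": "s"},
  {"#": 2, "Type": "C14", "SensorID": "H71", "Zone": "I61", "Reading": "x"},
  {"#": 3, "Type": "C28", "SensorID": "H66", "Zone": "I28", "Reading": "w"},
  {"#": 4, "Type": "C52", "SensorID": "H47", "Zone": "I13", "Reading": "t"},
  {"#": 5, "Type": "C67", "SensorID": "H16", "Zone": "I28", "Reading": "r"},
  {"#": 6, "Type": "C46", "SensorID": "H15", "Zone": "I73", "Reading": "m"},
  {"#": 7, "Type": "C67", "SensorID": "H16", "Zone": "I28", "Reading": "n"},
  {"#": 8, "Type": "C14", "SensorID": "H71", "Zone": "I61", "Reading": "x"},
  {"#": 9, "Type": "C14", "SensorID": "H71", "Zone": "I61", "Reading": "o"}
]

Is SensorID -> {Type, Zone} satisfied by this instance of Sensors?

Yes

SensorID=H47: rows 1, 4 → {Type,Zone} = (C52, I13), (C52, I13) ✓
SensorID=H71: rows 2, 8, 9 → {Type,Zone} = (C14, I61), (C14, I61), (C14, I61) ✓
SensorID=H66: row 3 → {Type,Zone} = (C28, I28) ✓
SensorID=H16: rows 5, 7 → {Type,Zone} = (C67, I28), (C67, I28) ✓
SensorID=H15: row 6 → {Type,Zone} = (C46, I73) ✓
Every SensorID value is associated with a single {Type, Zone} value, so SensorID -> {Type, Zone} holds.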